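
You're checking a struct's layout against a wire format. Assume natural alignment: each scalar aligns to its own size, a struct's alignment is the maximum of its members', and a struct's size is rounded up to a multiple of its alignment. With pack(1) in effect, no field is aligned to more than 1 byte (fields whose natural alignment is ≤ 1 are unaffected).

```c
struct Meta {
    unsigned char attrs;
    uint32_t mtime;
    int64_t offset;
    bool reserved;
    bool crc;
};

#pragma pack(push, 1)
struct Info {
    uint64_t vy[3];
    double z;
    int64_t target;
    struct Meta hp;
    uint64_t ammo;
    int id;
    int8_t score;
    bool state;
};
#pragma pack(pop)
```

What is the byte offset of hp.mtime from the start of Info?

44

Meta: @0: attrs [1B, align 1] → 1; +3 pad (align 4); @4: mtime [4B, align 4] → 8; @8: offset [8B, align 8] → 16; @16: reserved [1B, align 1] → 17; @17: crc [1B, align 1] → 18; +6 tail pad (align 8); size 24, align 8
@0: vy [24B, align 1] → 24
@24: z [8B, align 1] → 32
@32: target [8B, align 1] → 40
@40: hp [24B, align 1] → 64
within Meta: mtime at 4
40 + 4 = 44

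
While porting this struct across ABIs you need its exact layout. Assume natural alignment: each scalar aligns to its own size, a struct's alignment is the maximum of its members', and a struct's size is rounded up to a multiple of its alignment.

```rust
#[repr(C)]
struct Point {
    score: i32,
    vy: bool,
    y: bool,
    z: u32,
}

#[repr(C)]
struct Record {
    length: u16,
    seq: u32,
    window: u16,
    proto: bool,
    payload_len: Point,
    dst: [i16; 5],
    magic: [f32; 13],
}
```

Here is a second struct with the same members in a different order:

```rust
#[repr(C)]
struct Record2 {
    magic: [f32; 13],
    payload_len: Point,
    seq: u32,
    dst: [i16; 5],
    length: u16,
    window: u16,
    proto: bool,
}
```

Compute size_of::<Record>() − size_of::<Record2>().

Point: @0: score [4B, align 4] → 4; @4: vy [1B, align 1] → 5; @5: y [1B, align 1] → 6; +2 pad (align 4); @8: z [4B, align 4] → 12; size 12, align 4
@0: length [2B, align 2] → 2
+2 pad (align 4)
@4: seq [4B, align 4] → 8
@8: window [2B, align 2] → 10
@10: proto [1B, align 1] → 11
+1 pad (align 4)
@12: payload_len [12B, align 4] → 24
@24: dst [10B, align 2] → 34
+2 pad (align 4)
@36: magic [52B, align 4] → 88
size 88, align 4
— Record2 —
@0: magic [52B, align 4] → 52
@52: payload_len [12B, align 4] → 64
@64: seq [4B, align 4] → 68
@68: dst [10B, align 2] → 78
@78: length [2B, align 2] → 80
@80: window [2B, align 2] → 82
@82: proto [1B, align 1] → 83
+1 tail pad (align 4)
size 84, align 4
88 − 84 = 4

4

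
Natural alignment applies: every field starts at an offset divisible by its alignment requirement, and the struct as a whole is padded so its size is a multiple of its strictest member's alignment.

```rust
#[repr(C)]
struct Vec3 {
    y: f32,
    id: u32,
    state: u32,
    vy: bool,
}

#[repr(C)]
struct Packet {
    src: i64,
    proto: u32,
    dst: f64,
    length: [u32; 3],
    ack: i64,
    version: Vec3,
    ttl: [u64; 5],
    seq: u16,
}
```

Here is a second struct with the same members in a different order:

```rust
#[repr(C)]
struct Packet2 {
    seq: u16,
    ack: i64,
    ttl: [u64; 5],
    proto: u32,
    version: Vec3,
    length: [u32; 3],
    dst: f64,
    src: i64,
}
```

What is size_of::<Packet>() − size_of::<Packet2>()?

8

Vec3: 0..4  y  (4B, 4-aligned); 4..8  id  (4B, 4-aligned); 8..12  state  (4B, 4-aligned); 12..13  vy  (1B, 1-aligned); 13..16  -- tail padding (3B); sizeof = 16, alignof = 4
0..8  src  (8B, 8-aligned)
8..12  proto  (4B, 4-aligned)
12..16  -- padding (4B)
16..24  dst  (8B, 8-aligned)
24..36  length  (12B, 4-aligned)
36..40  -- padding (4B)
40..48  ack  (8B, 8-aligned)
48..64  version  (16B, 4-aligned)
64..104  ttl  (40B, 8-aligned)
104..106  seq  (2B, 2-aligned)
106..112  -- tail padding (6B)
sizeof = 112, alignof = 8
— Packet2 —
0..2  seq  (2B, 2-aligned)
2..8  -- padding (6B)
8..16  ack  (8B, 8-aligned)
16..56  ttl  (40B, 8-aligned)
56..60  proto  (4B, 4-aligned)
60..76  version  (16B, 4-aligned)
76..88  length  (12B, 4-aligned)
88..96  dst  (8B, 8-aligned)
96..104  src  (8B, 8-aligned)
sizeof = 104, alignof = 8
112 − 104 = 8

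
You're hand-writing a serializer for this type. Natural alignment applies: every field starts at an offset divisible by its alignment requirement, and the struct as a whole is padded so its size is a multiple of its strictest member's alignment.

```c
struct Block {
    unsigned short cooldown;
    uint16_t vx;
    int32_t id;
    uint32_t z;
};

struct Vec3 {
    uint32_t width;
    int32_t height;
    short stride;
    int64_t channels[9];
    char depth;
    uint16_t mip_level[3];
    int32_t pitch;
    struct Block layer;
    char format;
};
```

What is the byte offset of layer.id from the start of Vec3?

104

Block: cooldown at 0 (size 2, align 2) → ends 2; vx at 2 (size 2, align 2) → ends 4; id at 4 (size 4, align 4) → ends 8; z at 8 (size 4, align 4) → ends 12; total 12 bytes, alignment 4
width at 0 (size 4, align 4) → ends 4
height at 4 (size 4, align 4) → ends 8
stride at 8 (size 2, align 2) → ends 10
pad 6 to align 8 for channels
channels at 16 (size 72, align 8) → ends 88
depth at 88 (size 1, align 1) → ends 89
pad 1 to align 2 for mip_level
mip_level at 90 (size 6, align 2) → ends 96
pitch at 96 (size 4, align 4) → ends 100
layer at 100 (size 12, align 4) → ends 112
within Block: id at 4
100 + 4 = 104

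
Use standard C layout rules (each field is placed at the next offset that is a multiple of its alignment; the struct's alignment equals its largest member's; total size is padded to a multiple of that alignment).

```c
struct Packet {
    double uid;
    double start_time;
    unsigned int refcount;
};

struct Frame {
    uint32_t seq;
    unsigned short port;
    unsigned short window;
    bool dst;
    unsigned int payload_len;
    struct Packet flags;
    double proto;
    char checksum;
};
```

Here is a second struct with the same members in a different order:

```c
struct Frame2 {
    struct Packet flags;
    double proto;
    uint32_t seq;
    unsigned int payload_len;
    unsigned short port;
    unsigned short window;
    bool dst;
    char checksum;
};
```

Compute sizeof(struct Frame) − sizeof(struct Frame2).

Packet: uid at 0 (size 8, align 8) → ends 8; start_time at 8 (size 8, align 8) → ends 16; refcount at 16 (size 4, align 4) → ends 20; tail pad 4 to reach multiple of 8; total 24 bytes, alignment 8
seq at 0 (size 4, align 4) → ends 4
port at 4 (size 2, align 2) → ends 6
window at 6 (size 2, align 2) → ends 8
dst at 8 (size 1, align 1) → ends 9
pad 3 to align 4 for payload_len
payload_len at 12 (size 4, align 4) → ends 16
flags at 16 (size 24, align 8) → ends 40
proto at 40 (size 8, align 8) → ends 48
checksum at 48 (size 1, align 1) → ends 49
tail pad 7 to reach multiple of 8
total 56 bytes, alignment 8
— Frame2 —
flags at 0 (size 24, align 8) → ends 24
proto at 24 (size 8, align 8) → ends 32
seq at 32 (size 4, align 4) → ends 36
payload_len at 36 (size 4, align 4) → ends 40
port at 40 (size 2, align 2) → ends 42
window at 42 (size 2, align 2) → ends 44
dst at 44 (size 1, align 1) → ends 45
checksum at 45 (size 1, align 1) → ends 46
tail pad 2 to reach multiple of 8
total 48 bytes, alignment 8
56 − 48 = 8

8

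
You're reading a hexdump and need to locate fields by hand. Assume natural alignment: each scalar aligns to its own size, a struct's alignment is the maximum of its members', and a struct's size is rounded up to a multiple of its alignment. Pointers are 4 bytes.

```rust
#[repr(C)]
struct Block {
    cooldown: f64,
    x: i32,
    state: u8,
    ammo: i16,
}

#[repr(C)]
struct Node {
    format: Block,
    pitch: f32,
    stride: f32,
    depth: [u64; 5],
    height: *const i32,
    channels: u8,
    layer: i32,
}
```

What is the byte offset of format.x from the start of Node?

Block: cooldown at 0 (size 8, align 8) → ends 8; x at 8 (size 4, align 4) → ends 12; state at 12 (size 1, align 1) → ends 13; pad 1 to align 2 for ammo; ammo at 14 (size 2, align 2) → ends 16; total 16 bytes, alignment 8
format at 0 (size 16, align 8) → ends 16
within Block: x at 8
0 + 8 = 8

8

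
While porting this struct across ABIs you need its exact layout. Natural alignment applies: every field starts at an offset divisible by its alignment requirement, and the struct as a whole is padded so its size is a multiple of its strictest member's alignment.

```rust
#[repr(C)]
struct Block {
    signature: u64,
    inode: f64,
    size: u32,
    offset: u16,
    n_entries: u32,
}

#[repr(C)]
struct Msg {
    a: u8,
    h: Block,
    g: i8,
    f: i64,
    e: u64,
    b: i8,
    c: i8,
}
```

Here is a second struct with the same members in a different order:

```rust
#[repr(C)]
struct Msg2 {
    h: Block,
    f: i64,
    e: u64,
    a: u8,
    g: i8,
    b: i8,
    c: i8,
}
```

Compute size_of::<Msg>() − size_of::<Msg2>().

Block: signature at 0 (size 8, align 8) → ends 8; inode at 8 (size 8, align 8) → ends 16; size at 16 (size 4, align 4) → ends 20; offset at 20 (size 2, align 2) → ends 22; pad 2 to align 4 for n_entries; n_entries at 24 (size 4, align 4) → ends 28; tail pad 4 to reach multiple of 8; total 32 bytes, alignment 8
a at 0 (size 1, align 1) → ends 1
pad 7 to align 8 for h
h at 8 (size 32, align 8) → ends 40
g at 40 (size 1, align 1) → ends 41
pad 7 to align 8 for f
f at 48 (size 8, align 8) → ends 56
e at 56 (size 8, align 8) → ends 64
b at 64 (size 1, align 1) → ends 65
c at 65 (size 1, align 1) → ends 66
tail pad 6 to reach multiple of 8
total 72 bytes, alignment 8
— Msg2 —
h at 0 (size 32, align 8) → ends 32
f at 32 (size 8, align 8) → ends 40
e at 40 (size 8, align 8) → ends 48
a at 48 (size 1, align 1) → ends 49
g at 49 (size 1, align 1) → ends 50
b at 50 (size 1, align 1) → ends 51
c at 51 (size 1, align 1) → ends 52
tail pad 4 to reach multiple of 8
total 56 bytes, alignment 8
72 − 56 = 16

16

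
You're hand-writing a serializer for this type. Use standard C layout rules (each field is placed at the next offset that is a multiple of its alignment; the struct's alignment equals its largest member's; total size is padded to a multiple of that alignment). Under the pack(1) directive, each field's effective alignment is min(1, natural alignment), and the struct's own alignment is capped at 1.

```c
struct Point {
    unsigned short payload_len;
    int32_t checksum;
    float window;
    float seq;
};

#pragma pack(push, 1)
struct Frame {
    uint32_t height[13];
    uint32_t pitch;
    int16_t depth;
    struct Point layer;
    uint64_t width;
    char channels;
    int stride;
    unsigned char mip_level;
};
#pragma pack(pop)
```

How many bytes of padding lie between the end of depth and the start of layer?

Point: payload_len at 0 (size 2, align 2) → ends 2; pad 2 to align 4 for checksum; checksum at 4 (size 4, align 4) → ends 8; window at 8 (size 4, align 4) → ends 12; seq at 12 (size 4, align 4) → ends 16; total 16 bytes, alignment 4
height at 0 (size 52, align 1) → ends 52
pitch at 52 (size 4, align 1) → ends 56
depth at 56 (size 2, align 1) → ends 58
layer at 58 (size 16, align 1) → ends 74

0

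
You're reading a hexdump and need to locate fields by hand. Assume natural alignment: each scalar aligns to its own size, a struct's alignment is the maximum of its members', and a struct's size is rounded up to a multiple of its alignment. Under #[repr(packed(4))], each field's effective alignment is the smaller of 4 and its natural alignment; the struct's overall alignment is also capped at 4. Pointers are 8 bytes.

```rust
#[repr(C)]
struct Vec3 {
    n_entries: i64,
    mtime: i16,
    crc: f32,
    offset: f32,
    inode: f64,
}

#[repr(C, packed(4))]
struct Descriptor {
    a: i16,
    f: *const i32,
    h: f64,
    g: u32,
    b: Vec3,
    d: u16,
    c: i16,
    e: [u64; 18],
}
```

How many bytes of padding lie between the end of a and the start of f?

Vec3: n_entries at 0 (size 8, align 8) → ends 8; mtime at 8 (size 2, align 2) → ends 10; pad 2 to align 4 for crc; crc at 12 (size 4, align 4) → ends 16; offset at 16 (size 4, align 4) → ends 20; pad 4 to align 8 for inode; inode at 24 (size 8, align 8) → ends 32; total 32 bytes, alignment 8
a at 0 (size 2, align 2) → ends 2
pad 2 to align 4 for f
f at 4 (size 8, align 4) → ends 12

2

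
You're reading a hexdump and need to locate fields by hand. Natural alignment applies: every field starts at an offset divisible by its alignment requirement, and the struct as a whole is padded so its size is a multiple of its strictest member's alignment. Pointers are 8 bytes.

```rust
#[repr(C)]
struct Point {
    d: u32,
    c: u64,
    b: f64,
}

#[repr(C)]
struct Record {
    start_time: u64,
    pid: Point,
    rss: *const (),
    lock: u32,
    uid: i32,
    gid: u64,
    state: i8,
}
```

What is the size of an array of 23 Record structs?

Point: @0: d [4B, align 4] → 4; +4 pad (align 8); @8: c [8B, align 8] → 16; @16: b [8B, align 8] → 24; size 24, align 8
@0: start_time [8B, align 8] → 8
@8: pid [24B, align 8] → 32
@32: rss [8B, align 8] → 40
@40: lock [4B, align 4] → 44
@44: uid [4B, align 4] → 48
@48: gid [8B, align 8] → 56
@56: state [1B, align 1] → 57
+7 tail pad (align 8)
size 64, align 8
array of 23: 23 × 64 = 1472

1472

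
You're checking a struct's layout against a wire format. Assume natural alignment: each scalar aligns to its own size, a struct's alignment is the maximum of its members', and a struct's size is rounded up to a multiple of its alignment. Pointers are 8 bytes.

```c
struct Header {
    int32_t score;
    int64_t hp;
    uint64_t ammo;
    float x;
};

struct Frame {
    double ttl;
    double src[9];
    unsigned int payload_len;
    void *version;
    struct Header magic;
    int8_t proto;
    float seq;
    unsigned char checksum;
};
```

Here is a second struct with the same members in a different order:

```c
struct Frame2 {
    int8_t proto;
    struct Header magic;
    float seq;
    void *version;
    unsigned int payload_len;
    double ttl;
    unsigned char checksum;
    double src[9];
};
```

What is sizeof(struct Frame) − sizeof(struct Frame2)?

Header: 0..4  score  (4B, 4-aligned); 4..8  -- padding (4B); 8..16  hp  (8B, 8-aligned); 16..24  ammo  (8B, 8-aligned); 24..28  x  (4B, 4-aligned); 28..32  -- tail padding (4B); sizeof = 32, alignof = 8
0..8  ttl  (8B, 8-aligned)
8..80  src  (72B, 8-aligned)
80..84  payload_len  (4B, 4-aligned)
84..88  -- padding (4B)
88..96  version  (8B, 8-aligned)
96..128  magic  (32B, 8-aligned)
128..129  proto  (1B, 1-aligned)
129..132  -- padding (3B)
132..136  seq  (4B, 4-aligned)
136..137  checksum  (1B, 1-aligned)
137..144  -- tail padding (7B)
sizeof = 144, alignof = 8
— Frame2 —
0..1  proto  (1B, 1-aligned)
1..8  -- padding (7B)
8..40  magic  (32B, 8-aligned)
40..44  seq  (4B, 4-aligned)
44..48  -- padding (4B)
48..56  version  (8B, 8-aligned)
56..60  payload_len  (4B, 4-aligned)
60..64  -- padding (4B)
64..72  ttl  (8B, 8-aligned)
72..73  checksum  (1B, 1-aligned)
73..80  -- padding (7B)
80..152  src  (72B, 8-aligned)
sizeof = 152, alignof = 8
144 − 152 = -8

-8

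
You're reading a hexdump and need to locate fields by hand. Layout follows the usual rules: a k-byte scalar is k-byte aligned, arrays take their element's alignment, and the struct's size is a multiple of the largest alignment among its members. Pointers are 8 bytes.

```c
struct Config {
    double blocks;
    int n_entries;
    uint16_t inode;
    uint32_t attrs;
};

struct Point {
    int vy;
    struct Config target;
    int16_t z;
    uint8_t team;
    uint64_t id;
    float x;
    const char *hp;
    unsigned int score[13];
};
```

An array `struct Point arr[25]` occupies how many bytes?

3000

Config: 0..8  blocks  (8B, 8-aligned); 8..12  n_entries  (4B, 4-aligned); 12..14  inode  (2B, 2-aligned); 14..16  -- padding (2B); 16..20  attrs  (4B, 4-aligned); 20..24  -- tail padding (4B); sizeof = 24, alignof = 8
0..4  vy  (4B, 4-aligned)
4..8  -- padding (4B)
8..32  target  (24B, 8-aligned)
32..34  z  (2B, 2-aligned)
34..35  team  (1B, 1-aligned)
35..40  -- padding (5B)
40..48  id  (8B, 8-aligned)
48..52  x  (4B, 4-aligned)
52..56  -- padding (4B)
56..64  hp  (8B, 8-aligned)
64..116  score  (52B, 4-aligned)
116..120  -- tail padding (4B)
sizeof = 120, alignof = 8
array of 25: 25 × 120 = 3000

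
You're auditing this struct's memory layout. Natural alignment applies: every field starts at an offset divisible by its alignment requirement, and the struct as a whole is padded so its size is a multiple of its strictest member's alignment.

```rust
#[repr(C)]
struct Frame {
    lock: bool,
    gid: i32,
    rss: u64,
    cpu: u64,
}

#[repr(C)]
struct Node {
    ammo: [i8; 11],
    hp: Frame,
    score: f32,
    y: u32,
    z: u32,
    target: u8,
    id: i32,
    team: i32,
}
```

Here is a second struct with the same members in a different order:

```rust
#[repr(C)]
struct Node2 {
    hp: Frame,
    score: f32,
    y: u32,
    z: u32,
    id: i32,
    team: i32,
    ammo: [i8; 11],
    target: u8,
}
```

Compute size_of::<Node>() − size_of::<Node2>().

8

Frame: @0: lock [1B, align 1] → 1; +3 pad (align 4); @4: gid [4B, align 4] → 8; @8: rss [8B, align 8] → 16; @16: cpu [8B, align 8] → 24; size 24, align 8
@0: ammo [11B, align 1] → 11
+5 pad (align 8)
@16: hp [24B, align 8] → 40
@40: score [4B, align 4] → 44
@44: y [4B, align 4] → 48
@48: z [4B, align 4] → 52
@52: target [1B, align 1] → 53
+3 pad (align 4)
@56: id [4B, align 4] → 60
@60: team [4B, align 4] → 64
size 64, align 8
— Node2 —
@0: hp [24B, align 8] → 24
@24: score [4B, align 4] → 28
@28: y [4B, align 4] → 32
@32: z [4B, align 4] → 36
@36: id [4B, align 4] → 40
@40: team [4B, align 4] → 44
@44: ammo [11B, align 1] → 55
@55: target [1B, align 1] → 56
size 56, align 8
64 − 56 = 8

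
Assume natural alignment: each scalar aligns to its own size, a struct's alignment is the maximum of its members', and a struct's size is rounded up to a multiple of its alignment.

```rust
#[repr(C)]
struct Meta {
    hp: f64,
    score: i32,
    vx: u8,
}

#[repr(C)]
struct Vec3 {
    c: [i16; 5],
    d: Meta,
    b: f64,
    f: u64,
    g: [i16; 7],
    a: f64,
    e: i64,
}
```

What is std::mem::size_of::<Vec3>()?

80 bytes

Meta: @0: hp [8B, align 8] → 8; @8: score [4B, align 4] → 12; @12: vx [1B, align 1] → 13; +3 tail pad (align 8); size 16, align 8
@0: c [10B, align 2] → 10
+6 pad (align 8)
@16: d [16B, align 8] → 32
@32: b [8B, align 8] → 40
@40: f [8B, align 8] → 48
@48: g [14B, align 2] → 62
+2 pad (align 8)
@64: a [8B, align 8] → 72
@72: e [8B, align 8] → 80
size 80, align 8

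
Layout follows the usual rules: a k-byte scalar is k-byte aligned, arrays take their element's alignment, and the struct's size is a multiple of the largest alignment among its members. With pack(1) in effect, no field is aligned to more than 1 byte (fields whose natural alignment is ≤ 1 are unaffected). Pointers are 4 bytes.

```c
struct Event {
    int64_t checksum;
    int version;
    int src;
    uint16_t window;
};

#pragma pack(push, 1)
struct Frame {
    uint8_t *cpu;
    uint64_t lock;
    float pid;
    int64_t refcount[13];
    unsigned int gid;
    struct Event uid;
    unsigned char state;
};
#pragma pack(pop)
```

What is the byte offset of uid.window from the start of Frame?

140

Event: checksum at 0 (size 8, align 8) → ends 8; version at 8 (size 4, align 4) → ends 12; src at 12 (size 4, align 4) → ends 16; window at 16 (size 2, align 2) → ends 18; tail pad 6 to reach multiple of 8; total 24 bytes, alignment 8
cpu at 0 (size 4, align 1) → ends 4
lock at 4 (size 8, align 1) → ends 12
pid at 12 (size 4, align 1) → ends 16
refcount at 16 (size 104, align 1) → ends 120
gid at 120 (size 4, align 1) → ends 124
uid at 124 (size 24, align 1) → ends 148
within Event: window at 16
124 + 16 = 140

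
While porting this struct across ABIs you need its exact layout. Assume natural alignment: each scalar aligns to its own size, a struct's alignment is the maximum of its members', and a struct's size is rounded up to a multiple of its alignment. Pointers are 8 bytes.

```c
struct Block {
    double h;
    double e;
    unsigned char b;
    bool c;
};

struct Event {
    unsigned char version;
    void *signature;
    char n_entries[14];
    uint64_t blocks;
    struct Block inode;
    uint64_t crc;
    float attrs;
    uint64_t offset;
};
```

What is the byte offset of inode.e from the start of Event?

48

Block: h at 0 (size 8, align 8) → ends 8; e at 8 (size 8, align 8) → ends 16; b at 16 (size 1, align 1) → ends 17; c at 17 (size 1, align 1) → ends 18; tail pad 6 to reach multiple of 8; total 24 bytes, alignment 8
version at 0 (size 1, align 1) → ends 1
pad 7 to align 8 for signature
signature at 8 (size 8, align 8) → ends 16
n_entries at 16 (size 14, align 1) → ends 30
pad 2 to align 8 for blocks
blocks at 32 (size 8, align 8) → ends 40
inode at 40 (size 24, align 8) → ends 64
within Block: e at 8
40 + 8 = 48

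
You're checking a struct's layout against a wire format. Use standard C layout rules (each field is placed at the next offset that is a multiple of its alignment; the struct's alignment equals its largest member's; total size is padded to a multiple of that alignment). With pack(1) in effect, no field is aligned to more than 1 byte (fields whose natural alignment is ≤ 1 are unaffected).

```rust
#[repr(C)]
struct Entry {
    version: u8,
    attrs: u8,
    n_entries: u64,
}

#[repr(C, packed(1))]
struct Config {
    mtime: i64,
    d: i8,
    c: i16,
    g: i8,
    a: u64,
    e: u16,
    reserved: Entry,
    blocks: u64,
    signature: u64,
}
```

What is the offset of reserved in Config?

Entry: 0..1  version  (1B, 1-aligned); 1..2  attrs  (1B, 1-aligned); 2..8  -- padding (6B); 8..16  n_entries  (8B, 8-aligned); sizeof = 16, alignof = 8
0..8  mtime  (8B, 1-aligned)
8..9  d  (1B, 1-aligned)
9..11  c  (2B, 1-aligned)
11..12  g  (1B, 1-aligned)
12..20  a  (8B, 1-aligned)
20..22  e  (2B, 1-aligned)
22..38  reserved  (16B, 1-aligned)

22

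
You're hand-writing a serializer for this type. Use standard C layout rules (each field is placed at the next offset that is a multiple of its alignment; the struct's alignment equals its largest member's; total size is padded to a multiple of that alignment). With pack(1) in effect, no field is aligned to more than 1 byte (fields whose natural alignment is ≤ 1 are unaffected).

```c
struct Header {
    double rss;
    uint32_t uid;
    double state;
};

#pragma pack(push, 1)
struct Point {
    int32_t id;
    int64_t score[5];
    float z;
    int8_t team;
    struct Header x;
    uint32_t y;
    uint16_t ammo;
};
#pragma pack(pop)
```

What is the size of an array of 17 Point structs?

1343

Header: rss at 0 (size 8, align 8) → ends 8; uid at 8 (size 4, align 4) → ends 12; pad 4 to align 8 for state; state at 16 (size 8, align 8) → ends 24; total 24 bytes, alignment 8
id at 0 (size 4, align 1) → ends 4
score at 4 (size 40, align 1) → ends 44
z at 44 (size 4, align 1) → ends 48
team at 48 (size 1, align 1) → ends 49
x at 49 (size 24, align 1) → ends 73
y at 73 (size 4, align 1) → ends 77
ammo at 77 (size 2, align 1) → ends 79
total 79 bytes, alignment 1
array of 17: 17 × 79 = 1343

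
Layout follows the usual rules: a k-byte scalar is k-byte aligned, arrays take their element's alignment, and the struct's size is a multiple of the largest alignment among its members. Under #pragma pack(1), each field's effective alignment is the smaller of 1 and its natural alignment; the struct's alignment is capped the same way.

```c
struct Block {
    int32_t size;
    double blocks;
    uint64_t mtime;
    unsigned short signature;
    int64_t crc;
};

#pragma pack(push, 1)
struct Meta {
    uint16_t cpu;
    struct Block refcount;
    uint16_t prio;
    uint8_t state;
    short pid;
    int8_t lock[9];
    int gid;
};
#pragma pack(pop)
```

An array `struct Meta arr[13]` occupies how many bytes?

Block: @0: size [4B, align 4] → 4; +4 pad (align 8); @8: blocks [8B, align 8] → 16; @16: mtime [8B, align 8] → 24; @24: signature [2B, align 2] → 26; +6 pad (align 8); @32: crc [8B, align 8] → 40; size 40, align 8
@0: cpu [2B, align 1] → 2
@2: refcount [40B, align 1] → 42
@42: prio [2B, align 1] → 44
@44: state [1B, align 1] → 45
@45: pid [2B, align 1] → 47
@47: lock [9B, align 1] → 56
@56: gid [4B, align 1] → 60
size 60, align 1
array of 13: 13 × 60 = 780

780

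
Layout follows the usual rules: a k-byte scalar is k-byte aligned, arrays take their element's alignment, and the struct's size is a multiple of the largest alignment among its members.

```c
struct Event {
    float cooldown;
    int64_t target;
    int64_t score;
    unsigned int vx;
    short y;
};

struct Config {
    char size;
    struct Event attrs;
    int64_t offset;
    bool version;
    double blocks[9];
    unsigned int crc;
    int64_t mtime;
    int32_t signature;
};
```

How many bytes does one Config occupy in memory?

152 bytes

Event: cooldown at 0 (size 4, align 4) → ends 4; pad 4 to align 8 for target; target at 8 (size 8, align 8) → ends 16; score at 16 (size 8, align 8) → ends 24; vx at 24 (size 4, align 4) → ends 28; y at 28 (size 2, align 2) → ends 30; tail pad 2 to reach multiple of 8; total 32 bytes, alignment 8
size at 0 (size 1, align 1) → ends 1
pad 7 to align 8 for attrs
attrs at 8 (size 32, align 8) → ends 40
offset at 40 (size 8, align 8) → ends 48
version at 48 (size 1, align 1) → ends 49
pad 7 to align 8 for blocks
blocks at 56 (size 72, align 8) → ends 128
crc at 128 (size 4, align 4) → ends 132
pad 4 to align 8 for mtime
mtime at 136 (size 8, align 8) → ends 144
signature at 144 (size 4, align 4) → ends 148
tail pad 4 to reach multiple of 8
total 152 bytes, alignment 8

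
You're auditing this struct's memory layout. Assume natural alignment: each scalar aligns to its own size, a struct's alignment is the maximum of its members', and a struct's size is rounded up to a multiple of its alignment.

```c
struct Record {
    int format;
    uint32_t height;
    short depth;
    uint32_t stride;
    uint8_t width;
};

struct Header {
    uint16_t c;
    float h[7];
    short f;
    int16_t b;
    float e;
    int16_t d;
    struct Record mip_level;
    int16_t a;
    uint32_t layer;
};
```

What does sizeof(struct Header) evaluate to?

72

Record: format at 0 (size 4, align 4) → ends 4; height at 4 (size 4, align 4) → ends 8; depth at 8 (size 2, align 2) → ends 10; pad 2 to align 4 for stride; stride at 12 (size 4, align 4) → ends 16; width at 16 (size 1, align 1) → ends 17; tail pad 3 to reach multiple of 4; total 20 bytes, alignment 4
c at 0 (size 2, align 2) → ends 2
pad 2 to align 4 for h
h at 4 (size 28, align 4) → ends 32
f at 32 (size 2, align 2) → ends 34
b at 34 (size 2, align 2) → ends 36
e at 36 (size 4, align 4) → ends 40
d at 40 (size 2, align 2) → ends 42
pad 2 to align 4 for mip_level
mip_level at 44 (size 20, align 4) → ends 64
a at 64 (size 2, align 2) → ends 66
pad 2 to align 4 for layer
layer at 68 (size 4, align 4) → ends 72
total 72 bytes, alignment 4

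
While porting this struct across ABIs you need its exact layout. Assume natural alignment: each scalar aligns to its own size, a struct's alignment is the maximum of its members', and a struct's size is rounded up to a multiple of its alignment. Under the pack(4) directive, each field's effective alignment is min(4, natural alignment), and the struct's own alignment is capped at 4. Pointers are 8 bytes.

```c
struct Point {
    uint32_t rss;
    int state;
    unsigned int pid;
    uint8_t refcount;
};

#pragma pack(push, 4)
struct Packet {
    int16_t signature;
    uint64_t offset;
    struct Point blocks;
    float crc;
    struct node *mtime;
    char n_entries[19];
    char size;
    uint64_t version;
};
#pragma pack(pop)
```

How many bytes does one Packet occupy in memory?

68 bytes

Point: rss at 0 (size 4, align 4) → ends 4; state at 4 (size 4, align 4) → ends 8; pid at 8 (size 4, align 4) → ends 12; refcount at 12 (size 1, align 1) → ends 13; tail pad 3 to reach multiple of 4; total 16 bytes, alignment 4
signature at 0 (size 2, align 2) → ends 2
pad 2 to align 4 for offset
offset at 4 (size 8, align 4) → ends 12
blocks at 12 (size 16, align 4) → ends 28
crc at 28 (size 4, align 4) → ends 32
mtime at 32 (size 8, align 4) → ends 40
n_entries at 40 (size 19, align 1) → ends 59
size at 59 (size 1, align 1) → ends 60
version at 60 (size 8, align 4) → ends 68
total 68 bytes, alignment 4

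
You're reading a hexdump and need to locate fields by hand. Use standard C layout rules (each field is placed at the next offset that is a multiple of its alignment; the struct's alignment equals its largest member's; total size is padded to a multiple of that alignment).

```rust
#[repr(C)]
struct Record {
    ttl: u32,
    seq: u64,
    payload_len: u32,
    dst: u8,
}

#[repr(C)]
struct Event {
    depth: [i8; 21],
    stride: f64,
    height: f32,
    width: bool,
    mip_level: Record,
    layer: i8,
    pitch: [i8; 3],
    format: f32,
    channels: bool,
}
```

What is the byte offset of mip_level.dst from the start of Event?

60

Record: 0..4  ttl  (4B, 4-aligned); 4..8  -- padding (4B); 8..16  seq  (8B, 8-aligned); 16..20  payload_len  (4B, 4-aligned); 20..21  dst  (1B, 1-aligned); 21..24  -- tail padding (3B); sizeof = 24, alignof = 8
0..21  depth  (21B, 1-aligned)
21..24  -- padding (3B)
24..32  stride  (8B, 8-aligned)
32..36  height  (4B, 4-aligned)
36..37  width  (1B, 1-aligned)
37..40  -- padding (3B)
40..64  mip_level  (24B, 8-aligned)
within Record: dst at 20
40 + 20 = 60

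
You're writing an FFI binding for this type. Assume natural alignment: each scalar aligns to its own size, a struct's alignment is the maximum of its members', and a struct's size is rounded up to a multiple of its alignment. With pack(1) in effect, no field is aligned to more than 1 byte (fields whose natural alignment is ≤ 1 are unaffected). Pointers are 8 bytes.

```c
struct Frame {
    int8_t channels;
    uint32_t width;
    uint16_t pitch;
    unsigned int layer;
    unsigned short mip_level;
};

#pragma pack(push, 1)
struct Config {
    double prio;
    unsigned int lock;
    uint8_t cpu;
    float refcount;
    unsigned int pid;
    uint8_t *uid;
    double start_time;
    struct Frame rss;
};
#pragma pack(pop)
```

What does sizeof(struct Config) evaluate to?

57

Frame: 0..1  channels  (1B, 1-aligned); 1..4  -- padding (3B); 4..8  width  (4B, 4-aligned); 8..10  pitch  (2B, 2-aligned); 10..12  -- padding (2B); 12..16  layer  (4B, 4-aligned); 16..18  mip_level  (2B, 2-aligned); 18..20  -- tail padding (2B); sizeof = 20, alignof = 4
0..8  prio  (8B, 1-aligned)
8..12  lock  (4B, 1-aligned)
12..13  cpu  (1B, 1-aligned)
13..17  refcount  (4B, 1-aligned)
17..21  pid  (4B, 1-aligned)
21..29  uid  (8B, 1-aligned)
29..37  start_time  (8B, 1-aligned)
37..57  rss  (20B, 1-aligned)
sizeof = 57, alignof = 1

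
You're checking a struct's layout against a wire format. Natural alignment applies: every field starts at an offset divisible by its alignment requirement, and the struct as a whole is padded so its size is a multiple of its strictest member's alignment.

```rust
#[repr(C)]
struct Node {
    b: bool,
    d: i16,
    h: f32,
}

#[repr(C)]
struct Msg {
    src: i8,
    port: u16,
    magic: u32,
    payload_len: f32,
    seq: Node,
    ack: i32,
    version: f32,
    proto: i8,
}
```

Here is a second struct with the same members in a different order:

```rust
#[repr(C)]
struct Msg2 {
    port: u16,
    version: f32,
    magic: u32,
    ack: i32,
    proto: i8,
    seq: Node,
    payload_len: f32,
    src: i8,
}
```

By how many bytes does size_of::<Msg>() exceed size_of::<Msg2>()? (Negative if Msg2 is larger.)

-4

Node: b at 0 (size 1, align 1) → ends 1; pad 1 to align 2 for d; d at 2 (size 2, align 2) → ends 4; h at 4 (size 4, align 4) → ends 8; total 8 bytes, alignment 4
src at 0 (size 1, align 1) → ends 1
pad 1 to align 2 for port
port at 2 (size 2, align 2) → ends 4
magic at 4 (size 4, align 4) → ends 8
payload_len at 8 (size 4, align 4) → ends 12
seq at 12 (size 8, align 4) → ends 20
ack at 20 (size 4, align 4) → ends 24
version at 24 (size 4, align 4) → ends 28
proto at 28 (size 1, align 1) → ends 29
tail pad 3 to reach multiple of 4
total 32 bytes, alignment 4
— Msg2 —
port at 0 (size 2, align 2) → ends 2
pad 2 to align 4 for version
version at 4 (size 4, align 4) → ends 8
magic at 8 (size 4, align 4) → ends 12
ack at 12 (size 4, align 4) → ends 16
proto at 16 (size 1, align 1) → ends 17
pad 3 to align 4 for seq
seq at 20 (size 8, align 4) → ends 28
payload_len at 28 (size 4, align 4) → ends 32
src at 32 (size 1, align 1) → ends 33
tail pad 3 to reach multiple of 4
total 36 bytes, alignment 4
32 − 36 = -4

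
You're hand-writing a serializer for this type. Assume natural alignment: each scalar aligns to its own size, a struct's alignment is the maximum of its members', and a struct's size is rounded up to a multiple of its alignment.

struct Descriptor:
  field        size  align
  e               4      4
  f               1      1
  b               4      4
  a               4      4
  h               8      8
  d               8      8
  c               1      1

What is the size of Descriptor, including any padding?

40 bytes

0..4  e  (4B, 4-aligned)
4..5  f  (1B, 1-aligned)
5..8  -- padding (3B)
8..12  b  (4B, 4-aligned)
12..16  a  (4B, 4-aligned)
16..24  h  (8B, 8-aligned)
24..32  d  (8B, 8-aligned)
32..33  c  (1B, 1-aligned)
33..40  -- tail padding (7B)
sizeof = 40, alignof = 8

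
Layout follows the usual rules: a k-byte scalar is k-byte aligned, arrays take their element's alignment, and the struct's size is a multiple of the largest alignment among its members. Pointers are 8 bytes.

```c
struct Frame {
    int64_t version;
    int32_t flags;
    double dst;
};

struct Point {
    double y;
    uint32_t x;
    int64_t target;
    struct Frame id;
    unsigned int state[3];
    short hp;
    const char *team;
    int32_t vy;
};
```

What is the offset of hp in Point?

Frame: version at 0 (size 8, align 8) → ends 8; flags at 8 (size 4, align 4) → ends 12; pad 4 to align 8 for dst; dst at 16 (size 8, align 8) → ends 24; total 24 bytes, alignment 8
y at 0 (size 8, align 8) → ends 8
x at 8 (size 4, align 4) → ends 12
pad 4 to align 8 for target
target at 16 (size 8, align 8) → ends 24
id at 24 (size 24, align 8) → ends 48
state at 48 (size 12, align 4) → ends 60
hp at 60 (size 2, align 2) → ends 62

60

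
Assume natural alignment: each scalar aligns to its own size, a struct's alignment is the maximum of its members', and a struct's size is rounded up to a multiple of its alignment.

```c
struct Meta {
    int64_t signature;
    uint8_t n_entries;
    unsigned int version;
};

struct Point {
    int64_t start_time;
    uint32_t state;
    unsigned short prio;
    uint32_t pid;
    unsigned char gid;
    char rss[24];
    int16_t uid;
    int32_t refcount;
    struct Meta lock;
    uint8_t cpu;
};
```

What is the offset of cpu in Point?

Meta: signature at 0 (size 8, align 8) → ends 8; n_entries at 8 (size 1, align 1) → ends 9; pad 3 to align 4 for version; version at 12 (size 4, align 4) → ends 16; total 16 bytes, alignment 8
start_time at 0 (size 8, align 8) → ends 8
state at 8 (size 4, align 4) → ends 12
prio at 12 (size 2, align 2) → ends 14
pad 2 to align 4 for pid
pid at 16 (size 4, align 4) → ends 20
gid at 20 (size 1, align 1) → ends 21
rss at 21 (size 24, align 1) → ends 45
pad 1 to align 2 for uid
uid at 46 (size 2, align 2) → ends 48
refcount at 48 (size 4, align 4) → ends 52
pad 4 to align 8 for lock
lock at 56 (size 16, align 8) → ends 72
cpu at 72 (size 1, align 1) → ends 73

72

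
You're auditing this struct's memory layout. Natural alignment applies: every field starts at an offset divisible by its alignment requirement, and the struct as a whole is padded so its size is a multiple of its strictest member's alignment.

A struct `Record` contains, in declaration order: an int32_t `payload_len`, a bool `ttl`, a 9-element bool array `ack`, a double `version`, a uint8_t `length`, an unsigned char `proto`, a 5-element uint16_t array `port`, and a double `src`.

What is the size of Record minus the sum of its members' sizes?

6

0..4  payload_len  (4B, 4-aligned)
4..5  ttl  (1B, 1-aligned)
5..14  ack  (9B, 1-aligned)
14..16  -- padding (2B)
16..24  version  (8B, 8-aligned)
24..25  length  (1B, 1-aligned)
25..26  proto  (1B, 1-aligned)
26..36  port  (10B, 2-aligned)
36..40  -- padding (4B)
40..48  src  (8B, 8-aligned)
sizeof = 48, alignof = 8
data bytes 42, size 48 → padding 6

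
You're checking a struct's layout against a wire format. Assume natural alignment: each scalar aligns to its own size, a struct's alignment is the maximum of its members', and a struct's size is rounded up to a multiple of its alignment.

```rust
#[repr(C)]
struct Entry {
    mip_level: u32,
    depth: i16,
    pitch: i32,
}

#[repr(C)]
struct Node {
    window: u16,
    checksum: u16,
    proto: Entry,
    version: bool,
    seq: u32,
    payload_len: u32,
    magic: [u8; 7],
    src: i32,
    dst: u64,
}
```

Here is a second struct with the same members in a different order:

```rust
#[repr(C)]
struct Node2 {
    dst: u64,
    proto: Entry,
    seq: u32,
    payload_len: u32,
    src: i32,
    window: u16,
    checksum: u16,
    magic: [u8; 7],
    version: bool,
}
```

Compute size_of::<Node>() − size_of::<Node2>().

Entry: @0: mip_level [4B, align 4] → 4; @4: depth [2B, align 2] → 6; +2 pad (align 4); @8: pitch [4B, align 4] → 12; size 12, align 4
@0: window [2B, align 2] → 2
@2: checksum [2B, align 2] → 4
@4: proto [12B, align 4] → 16
@16: version [1B, align 1] → 17
+3 pad (align 4)
@20: seq [4B, align 4] → 24
@24: payload_len [4B, align 4] → 28
@28: magic [7B, align 1] → 35
+1 pad (align 4)
@36: src [4B, align 4] → 40
@40: dst [8B, align 8] → 48
size 48, align 8
— Node2 —
@0: dst [8B, align 8] → 8
@8: proto [12B, align 4] → 20
@20: seq [4B, align 4] → 24
@24: payload_len [4B, align 4] → 28
@28: src [4B, align 4] → 32
@32: window [2B, align 2] → 34
@34: checksum [2B, align 2] → 36
@36: magic [7B, align 1] → 43
@43: version [1B, align 1] → 44
+4 tail pad (align 8)
size 48, align 8
48 − 48 = 0

0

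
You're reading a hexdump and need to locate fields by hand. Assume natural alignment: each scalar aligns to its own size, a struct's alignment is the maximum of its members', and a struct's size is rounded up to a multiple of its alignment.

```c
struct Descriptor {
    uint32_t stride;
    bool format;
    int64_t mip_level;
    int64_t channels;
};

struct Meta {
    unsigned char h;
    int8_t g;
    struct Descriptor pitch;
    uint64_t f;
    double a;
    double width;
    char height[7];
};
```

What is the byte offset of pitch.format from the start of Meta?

Descriptor: 0..4  stride  (4B, 4-aligned); 4..5  format  (1B, 1-aligned); 5..8  -- padding (3B); 8..16  mip_level  (8B, 8-aligned); 16..24  channels  (8B, 8-aligned); sizeof = 24, alignof = 8
0..1  h  (1B, 1-aligned)
1..2  g  (1B, 1-aligned)
2..8  -- padding (6B)
8..32  pitch  (24B, 8-aligned)
within Descriptor: format at 4
8 + 4 = 12

12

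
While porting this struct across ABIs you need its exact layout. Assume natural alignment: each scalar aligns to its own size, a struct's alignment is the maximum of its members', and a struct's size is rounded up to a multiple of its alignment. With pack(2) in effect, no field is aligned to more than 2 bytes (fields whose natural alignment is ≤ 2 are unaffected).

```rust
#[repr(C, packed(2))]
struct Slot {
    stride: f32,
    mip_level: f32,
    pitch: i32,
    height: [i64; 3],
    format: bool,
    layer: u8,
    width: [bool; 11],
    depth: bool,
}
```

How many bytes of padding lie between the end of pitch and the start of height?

0

stride at 0 (size 4, align 2) → ends 4
mip_level at 4 (size 4, align 2) → ends 8
pitch at 8 (size 4, align 2) → ends 12
height at 12 (size 24, align 2) → ends 36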